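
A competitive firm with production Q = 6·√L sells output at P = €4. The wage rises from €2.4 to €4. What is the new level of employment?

L* = 9

From P·MP_L = w with MP_L = 3·L^(-1/2), the labor demand is L(w) = (12/w)^(2).
At w = 2.4: L = 25. At w = 4: L = 9.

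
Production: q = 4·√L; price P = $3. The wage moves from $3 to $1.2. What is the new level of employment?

L* = 25

From P·MP_L = w with MP_L = 2·L^(-1/2), the labor demand is L(w) = (6/w)^(2).
At w = 3: L = 4. At w = 1.2: L = 25.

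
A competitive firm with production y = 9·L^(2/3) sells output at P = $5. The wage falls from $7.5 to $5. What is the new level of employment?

From P·MP_L = w with MP_L = 6·L^(-1/3), the labor demand is L(w) = (30/w)^(3).
At w = 7.5: L = 64. At w = 5: L = 216.

L* = 216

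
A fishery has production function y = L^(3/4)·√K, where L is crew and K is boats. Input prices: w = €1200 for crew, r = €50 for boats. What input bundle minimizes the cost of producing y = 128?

Cost minimization requires the marginal rate of technical substitution to equal the input-price ratio: MP_L/MP_K = w/r.
Here MP_L/MP_K = (3/4)·(K/L)/(1/2) = 1.5·(K/L). Setting this equal to 1200/50 = 24 gives K = 16L.
Substituting into y = 128: L^(3/4)·(16L)^(1/2) = 128.
Solving, L = 16 and K = 256.

L* = 16, K* = 256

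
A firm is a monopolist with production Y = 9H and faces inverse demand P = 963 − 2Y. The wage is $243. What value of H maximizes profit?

H* = 26

Marginal revenue from the inverse demand is MR = 963 − 4Y.
The marginal product is MP_H = 9.
A monopolist hires until marginal revenue product equals the wage: MR·MP_H = w.
(963 − 36H)·9 = 243, so H = 26.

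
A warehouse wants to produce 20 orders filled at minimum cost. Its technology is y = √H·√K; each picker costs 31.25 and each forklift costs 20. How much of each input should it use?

H* = 16, K* = 25

Cost minimization requires the marginal rate of technical substitution to equal the input-price ratio: MP_H/MP_K = w/r.
Here MP_H/MP_K = (1/2)·(K/H)/(1/2) = (K/H). Setting this equal to 31.25/20 = 1.5625 gives K = 1.5625H.
Substituting into y = 20: H^(1/2)·(1.5625H)^(1/2) = 20.
Solving, H = 16 and K = 25.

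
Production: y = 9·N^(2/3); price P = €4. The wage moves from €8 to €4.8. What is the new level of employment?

From P·MP_N = w with MP_N = 6·N^(-1/3), the labor demand is N(w) = (24/w)^(3).
At w = 8: N = 27. At w = 4.8: N = 125.

N* = 125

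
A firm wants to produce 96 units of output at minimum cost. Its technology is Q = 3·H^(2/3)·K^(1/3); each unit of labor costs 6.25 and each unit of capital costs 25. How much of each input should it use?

H* = 64, K* = 8

Cost minimization requires the marginal rate of technical substitution to equal the input-price ratio: MP_H/MP_K = w/r.
Here MP_H/MP_K = (2/3)·(K/H)/(1/3) = 2·(K/H). Setting this equal to 6.25/25 = 0.25 gives K = 0.125H.
Substituting into Q = 96: 3·H^(2/3)·(0.125H)^(1/3) = 96.
Solving, H = 64 and K = 8.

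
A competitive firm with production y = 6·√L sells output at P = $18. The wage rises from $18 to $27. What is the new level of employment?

From P·MP_L = w with MP_L = 3·L^(-1/2), the labor demand is L(w) = (54/w)^(2).
At w = 18: L = 9. At w = 27: L = 4.

L* = 4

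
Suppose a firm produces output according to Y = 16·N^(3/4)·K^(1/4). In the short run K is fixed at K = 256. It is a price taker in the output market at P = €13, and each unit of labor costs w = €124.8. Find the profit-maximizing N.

With K = 256, MP_N = (3/4)·16·N^(-1/4)·256^(1/4) = 48·N^(-1/4).
Profit maximization for a price taker requires P·MP_N = w: 13·48·N^(-1/4) = 124.8.
So N^(-1/4) = 0.2, which gives N = 625.

N* = 625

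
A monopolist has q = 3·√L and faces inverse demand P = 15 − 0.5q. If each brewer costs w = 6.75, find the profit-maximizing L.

L* = 4

Marginal revenue from the inverse demand is MR = 15 − q.
The marginal product is MP_L = 1.5·L^(-1/2).
A monopolist hires until marginal revenue product equals the wage: MR·MP_L = w.
At L, q = 3·√L. Substituting and solving: (15 − 3·√L)·1.5·L^(-1/2) = 6.75 gives L = 4.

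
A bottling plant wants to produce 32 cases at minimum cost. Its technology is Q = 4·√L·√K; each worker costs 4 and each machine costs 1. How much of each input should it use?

Cost minimization requires the marginal rate of technical substitution to equal the input-price ratio: MP_L/MP_K = w/r.
Here MP_L/MP_K = (1/2)·(K/L)/(1/2) = (K/L). Setting this equal to 4/1 = 4 gives K = 4L.
Substituting into Q = 32: 4·L^(1/2)·(4L)^(1/2) = 32.
Solving, L = 4 and K = 16.

L* = 4, K* = 16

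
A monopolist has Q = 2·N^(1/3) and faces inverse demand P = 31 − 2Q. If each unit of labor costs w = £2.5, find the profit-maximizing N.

N* = 8

Marginal revenue from the inverse demand is MR = 31 − 4Q.
The marginal product is MP_N = (2/3)·N^(-2/3).
A monopolist hires until marginal revenue product equals the wage: MR·MP_N = w.
At N, Q = 2·N^(1/3). Substituting and solving: (31 − 8·N^(1/3))·(2/3)·N^(-2/3) = 2.5 gives N = 8.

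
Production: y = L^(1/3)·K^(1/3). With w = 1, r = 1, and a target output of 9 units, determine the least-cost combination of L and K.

L* = 27, K* = 27

Cost minimization requires the marginal rate of technical substitution to equal the input-price ratio: MP_L/MP_K = w/r.
Here MP_L/MP_K = (1/3)·(K/L)/(1/3) = (K/L). Setting this equal to 1/1 = 1 gives K = L.
Substituting into y = 9: L^(1/3)·(L)^(1/3) = 9.
Solving, L = 27 and K = 27.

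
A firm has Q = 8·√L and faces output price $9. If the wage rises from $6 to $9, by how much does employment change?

ΔL = -20

From P·MP_L = w with MP_L = 4·L^(-1/2), the labor demand is L(w) = (36/w)^(2).
At w = 6: L = 36. At w = 9: L = 16.
ΔL = 16 − 36 = -20.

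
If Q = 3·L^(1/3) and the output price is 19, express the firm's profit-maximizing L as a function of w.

L(w) = (19/w)^(3/2)

MP_L = (1/3)·3·L^(-2/3) = L^(-2/3).
Setting P·MP_L = w: 19·L^(-2/3) = w.
Solving for L: L^(-2/3) = w/19, so L = (19/w)^(3/2).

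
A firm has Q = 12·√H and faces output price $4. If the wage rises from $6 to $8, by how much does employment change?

ΔH = -7

From P·MP_H = w with MP_H = 6·H^(-1/2), the labor demand is H(w) = (24/w)^(2).
At w = 6: H = 16. At w = 8: H = 9.
ΔH = 9 − 16 = -7.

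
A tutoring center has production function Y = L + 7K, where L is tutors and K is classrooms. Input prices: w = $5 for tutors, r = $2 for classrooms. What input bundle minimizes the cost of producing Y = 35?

L* = 0, K* = 5

The inputs are perfect substitutes, so the firm uses whichever has the lower cost per unit of output.
Cost per unit of output via L is 5; via K it is 2/7. K is cheaper.
Producing Y = 35 with K alone: L = 0, K = 5.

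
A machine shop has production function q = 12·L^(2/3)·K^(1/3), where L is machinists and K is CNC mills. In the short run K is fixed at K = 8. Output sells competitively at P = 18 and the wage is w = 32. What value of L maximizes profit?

L* = 729

With K = 8, MP_L = (2/3)·12·L^(-1/3)·8^(1/3) = 16·L^(-1/3).
Profit maximization for a price taker requires P·MP_L = w: 18·16·L^(-1/3) = 32.
So L^(-1/3) = 1/9, which gives L = 729.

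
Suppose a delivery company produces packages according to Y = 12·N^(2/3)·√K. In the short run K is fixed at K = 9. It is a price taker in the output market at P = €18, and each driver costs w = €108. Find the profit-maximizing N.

N* = 64

With K = 9, MP_N = (2/3)·12·N^(-1/3)·9^(1/2) = 24·N^(-1/3).
Profit maximization for a price taker requires P·MP_N = w: 18·24·N^(-1/3) = 108.
So N^(-1/3) = 0.25, which gives N = 64.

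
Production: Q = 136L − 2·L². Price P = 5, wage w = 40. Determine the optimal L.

The marginal product of L is MP_L = 136 − 4L.
A price-taking firm hires until the value of the marginal product equals the wage: P·MP_L = w, so 5·(136 − 4L) = 40.
Then 136 − 4L = 8, giving L = 32.

L* = 32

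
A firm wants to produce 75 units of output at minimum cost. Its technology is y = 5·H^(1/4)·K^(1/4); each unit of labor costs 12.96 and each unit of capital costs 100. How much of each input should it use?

Cost minimization requires the marginal rate of technical substitution to equal the input-price ratio: MP_H/MP_K = w/r.
Here MP_H/MP_K = (1/4)·(K/H)/(1/4) = (K/H). Setting this equal to 12.96/100 = 0.1296 gives K = 0.1296H.
Substituting into y = 75: 5·H^(1/4)·(0.1296H)^(1/4) = 75.
Solving, H = 625 and K = 81.

H* = 625, K* = 81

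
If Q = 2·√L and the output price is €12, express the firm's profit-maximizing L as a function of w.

L(w) = 144/w²

MP_L = (1/2)·2·L^(-1/2) = L^(-1/2).
Setting P·MP_L = w: 12·L^(-1/2) = w.
Solving for L: L^(-1/2) = w/12, so L = (12/w)^(2).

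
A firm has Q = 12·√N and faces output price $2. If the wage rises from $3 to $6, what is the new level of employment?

N* = 4

From P·MP_N = w with MP_N = 6·N^(-1/2), the labor demand is N(w) = (12/w)^(2).
At w = 3: N = 16. At w = 6: N = 4.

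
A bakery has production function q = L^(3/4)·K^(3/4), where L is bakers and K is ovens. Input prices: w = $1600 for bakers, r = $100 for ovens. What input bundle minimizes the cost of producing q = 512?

L* = 16, K* = 256

Cost minimization requires the marginal rate of technical substitution to equal the input-price ratio: MP_L/MP_K = w/r.
Here MP_L/MP_K = (3/4)·(K/L)/(3/4) = (K/L). Setting this equal to 1600/100 = 16 gives K = 16L.
Substituting into q = 512: L^(3/4)·(16L)^(3/4) = 512.
Solving, L = 16 and K = 256.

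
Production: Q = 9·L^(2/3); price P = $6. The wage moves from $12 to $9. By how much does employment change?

ΔL = 37

From P·MP_L = w with MP_L = 6·L^(-1/3), the labor demand is L(w) = (36/w)^(3).
At w = 12: L = 27. At w = 9: L = 64.
ΔL = 64 − 27 = 37.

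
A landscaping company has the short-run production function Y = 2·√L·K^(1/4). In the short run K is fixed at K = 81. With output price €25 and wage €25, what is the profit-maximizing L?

L* = 9

With K = 81, MP_L = (1/2)·2·L^(-1/2)·81^(1/4) = 3·L^(-1/2).
Profit maximization for a price taker requires P·MP_L = w: 25·3·L^(-1/2) = 25.
So L^(-1/2) = 1/3, which gives L = 9.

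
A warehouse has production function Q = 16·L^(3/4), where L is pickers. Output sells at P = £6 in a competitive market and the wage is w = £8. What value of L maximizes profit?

L* = 6561

MP_L = (3/4)·16·L^(-1/4) = 12·L^(-1/4).
Profit maximization for a price taker requires P·MP_L = w: 6·12·L^(-1/4) = 8.
So L^(-1/4) = 1/9, which gives L = 6561.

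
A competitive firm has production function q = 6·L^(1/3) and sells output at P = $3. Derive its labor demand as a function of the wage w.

MP_L = (1/3)·6·L^(-2/3) = 2·L^(-2/3).
Setting P·MP_L = w: 6·L^(-2/3) = w.
Solving for L: L^(-2/3) = w/6, so L = (6/w)^(3/2).

L(w) = (6/w)^(3/2)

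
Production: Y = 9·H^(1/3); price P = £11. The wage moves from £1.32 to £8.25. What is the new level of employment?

From P·MP_H = w with MP_H = 3·H^(-2/3), the labor demand is H(w) = (33/w)^(3/2).
At w = 1.32: H = 125. At w = 8.25: H = 8.

H* = 8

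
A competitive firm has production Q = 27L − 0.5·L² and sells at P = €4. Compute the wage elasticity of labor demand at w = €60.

From P·MP_L = w with MP_L = 27 − L, labor demand is L(w) = 27 − w/4.
dL/dw = −1/(4) = -0.25.
At w = 60, L = 12, so ε = (dL/dw)·(w/L) = (-0.25)·(60/12) = -1.25.

ε = -1.25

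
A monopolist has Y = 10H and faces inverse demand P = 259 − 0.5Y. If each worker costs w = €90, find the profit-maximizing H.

H* = 25

Marginal revenue from the inverse demand is MR = 259 − Y.
The marginal product is MP_H = 10.
A monopolist hires until marginal revenue product equals the wage: MR·MP_H = w.
(259 − 10H)·10 = 90, so H = 25.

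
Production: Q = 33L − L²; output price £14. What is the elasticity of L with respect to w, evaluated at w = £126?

From P·MP_L = w with MP_L = 33 − 2L, labor demand is L(w) = (33 − w/14)/2.
dL/dw = −1/(28) = -1/28.
At w = 126, L = 12, so ε = (dL/dw)·(w/L) = (-1/28)·(126/12) = -0.375.

ε = -0.375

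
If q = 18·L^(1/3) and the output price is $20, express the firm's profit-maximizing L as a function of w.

MP_L = (1/3)·18·L^(-2/3) = 6·L^(-2/3).
Setting P·MP_L = w: 120·L^(-2/3) = w.
Solving for L: L^(-2/3) = w/120, so L = (120/w)^(3/2).

L(w) = (120/w)^(3/2)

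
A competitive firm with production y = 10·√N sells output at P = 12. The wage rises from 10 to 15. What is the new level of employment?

From P·MP_N = w with MP_N = 5·N^(-1/2), the labor demand is N(w) = (60/w)^(2).
At w = 10: N = 36. At w = 15: N = 16.

N* = 16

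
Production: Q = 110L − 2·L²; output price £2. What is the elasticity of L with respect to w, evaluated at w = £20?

ε = -0.1

From P·MP_L = w with MP_L = 110 − 4L, labor demand is L(w) = (110 − w/2)/4.
dL/dw = −1/(8) = -0.125.
At w = 20, L = 25, so ε = (dL/dw)·(w/L) = (-0.125)·(20/25) = -0.1.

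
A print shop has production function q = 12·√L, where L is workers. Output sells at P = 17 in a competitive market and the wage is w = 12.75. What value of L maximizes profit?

MP_L = (1/2)·12·L^(-1/2) = 6·L^(-1/2).
Profit maximization for a price taker requires P·MP_L = w: 17·6·L^(-1/2) = 12.75.
So L^(-1/2) = 0.125, which gives L = 64.

L* = 64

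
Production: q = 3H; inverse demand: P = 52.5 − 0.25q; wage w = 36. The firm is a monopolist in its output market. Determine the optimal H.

H* = 27

Marginal revenue from the inverse demand is MR = 52.5 − 0.5q.
The marginal product is MP_H = 3.
A monopolist hires until marginal revenue product equals the wage: MR·MP_H = w.
(52.5 − 1.5H)·3 = 36, so H = 27.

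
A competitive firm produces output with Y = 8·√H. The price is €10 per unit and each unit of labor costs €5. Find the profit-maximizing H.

H* = 64

MP_H = (1/2)·8·H^(-1/2) = 4·H^(-1/2).
Profit maximization for a price taker requires P·MP_H = w: 10·4·H^(-1/2) = 5.
So H^(-1/2) = 0.125, which gives H = 64.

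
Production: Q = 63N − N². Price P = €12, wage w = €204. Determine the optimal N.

The marginal product of N is MP_N = 63 − 2N.
A price-taking firm hires until the value of the marginal product equals the wage: P·MP_N = w, so 12·(63 − 2N) = 204.
Then 63 − 2N = 17, giving N = 23.

N* = 23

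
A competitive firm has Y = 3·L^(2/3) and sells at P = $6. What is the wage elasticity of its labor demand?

ε = -3

MP_L = (2/3)·3·L^(-1/3), so P·MP_L = w gives 12·L^(-1/3) = w.
Solving, L(w) = (12/w)^(3). This is a constant-elasticity form: L ∝ w^(−3), so ε = −3.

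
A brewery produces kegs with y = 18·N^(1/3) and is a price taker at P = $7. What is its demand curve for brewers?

N(w) = (42/w)^(3/2)

MP_N = (1/3)·18·N^(-2/3) = 6·N^(-2/3).
Setting P·MP_N = w: 42·N^(-2/3) = w.
Solving for N: N^(-2/3) = w/42, so N = (42/w)^(3/2).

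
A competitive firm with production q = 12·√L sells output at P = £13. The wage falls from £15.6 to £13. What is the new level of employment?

L* = 36

From P·MP_L = w with MP_L = 6·L^(-1/2), the labor demand is L(w) = (78/w)^(2).
At w = 15.6: L = 25. At w = 13: L = 36.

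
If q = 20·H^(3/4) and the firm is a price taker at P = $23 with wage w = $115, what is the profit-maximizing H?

H* = 81

MP_H = (3/4)·20·H^(-1/4) = 15·H^(-1/4).
Profit maximization for a price taker requires P·MP_H = w: 23·15·H^(-1/4) = 115.
So H^(-1/4) = 1/3, which gives H = 81.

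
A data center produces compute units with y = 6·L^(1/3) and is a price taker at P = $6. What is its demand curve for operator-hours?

L(w) = (12/w)^(3/2)

MP_L = (1/3)·6·L^(-2/3) = 2·L^(-2/3).
Setting P·MP_L = w: 12·L^(-2/3) = w.
Solving for L: L^(-2/3) = w/12, so L = (12/w)^(3/2).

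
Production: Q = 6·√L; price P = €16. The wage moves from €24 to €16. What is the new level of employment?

L* = 9

From P·MP_L = w with MP_L = 3·L^(-1/2), the labor demand is L(w) = (48/w)^(2).
At w = 24: L = 4. At w = 16: L = 9.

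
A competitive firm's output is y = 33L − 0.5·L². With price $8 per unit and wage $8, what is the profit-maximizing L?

L* = 32

The marginal product of L is MP_L = 33 − L.
A price-taking firm hires until the value of the marginal product equals the wage: P·MP_L = w, so 8·(33 − L) = 8.
Then 33 − L = 1, giving L = 32.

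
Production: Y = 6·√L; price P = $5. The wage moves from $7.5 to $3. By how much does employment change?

From P·MP_L = w with MP_L = 3·L^(-1/2), the labor demand is L(w) = (15/w)^(2).
At w = 7.5: L = 4. At w = 3: L = 25.
ΔL = 25 − 4 = 21.

ΔL = 21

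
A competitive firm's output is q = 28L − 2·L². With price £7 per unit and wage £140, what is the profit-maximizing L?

L* = 2

The marginal product of L is MP_L = 28 − 4L.
A price-taking firm hires until the value of the marginal product equals the wage: P·MP_L = w, so 7·(28 − 4L) = 140.
Then 28 − 4L = 20, giving L = 2.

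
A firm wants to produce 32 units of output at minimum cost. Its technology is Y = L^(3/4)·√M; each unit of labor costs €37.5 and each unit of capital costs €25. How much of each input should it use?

L* = 16, M* = 16

Cost minimization requires the marginal rate of technical substitution to equal the input-price ratio: MP_L/MP_M = w/r.
Here MP_L/MP_M = (3/4)·(M/L)/(1/2) = 1.5·(M/L). Setting this equal to 37.5/25 = 1.5 gives M = L.
Substituting into Y = 32: L^(3/4)·(L)^(1/2) = 32.
Solving, L = 16 and M = 16.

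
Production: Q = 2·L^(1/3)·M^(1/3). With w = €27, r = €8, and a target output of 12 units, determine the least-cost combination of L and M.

L* = 8, M* = 27

Cost minimization requires the marginal rate of technical substitution to equal the input-price ratio: MP_L/MP_M = w/r.
Here MP_L/MP_M = (1/3)·(M/L)/(1/3) = (M/L). Setting this equal to 27/8 = 3.375 gives M = 3.375L.
Substituting into Q = 12: 2·L^(1/3)·(3.375L)^(1/3) = 12.
Solving, L = 8 and M = 27.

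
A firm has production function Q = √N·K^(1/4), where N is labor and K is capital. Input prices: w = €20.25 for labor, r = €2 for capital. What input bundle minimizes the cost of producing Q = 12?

Cost minimization requires the marginal rate of technical substitution to equal the input-price ratio: MP_N/MP_K = w/r.
Here MP_N/MP_K = (1/2)·(K/N)/(1/4) = 2·(K/N). Setting this equal to 20.25/2 = 10.125 gives K = 5.0625N.
Substituting into Q = 12: N^(1/2)·(5.0625N)^(1/4) = 12.
Solving, N = 16 and K = 81.

N* = 16, K* = 81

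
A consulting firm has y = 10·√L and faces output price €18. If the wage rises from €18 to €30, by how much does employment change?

From P·MP_L = w with MP_L = 5·L^(-1/2), the labor demand is L(w) = (90/w)^(2).
At w = 18: L = 25. At w = 30: L = 9.
ΔL = 9 − 25 = -16.

ΔL = -16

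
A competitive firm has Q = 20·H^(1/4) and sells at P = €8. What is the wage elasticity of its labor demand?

MP_H = (1/4)·20·H^(-3/4), so P·MP_H = w gives 40·H^(-3/4) = w.
Solving, H(w) = (40/w)^(4/3). This is a constant-elasticity form: H ∝ w^(−4/3), so ε = −4/3.

ε = -4/3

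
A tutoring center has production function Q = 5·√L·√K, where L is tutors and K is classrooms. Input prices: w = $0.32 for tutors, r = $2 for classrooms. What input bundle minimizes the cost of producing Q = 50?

L* = 25, K* = 4

Cost minimization requires the marginal rate of technical substitution to equal the input-price ratio: MP_L/MP_K = w/r.
Here MP_L/MP_K = (1/2)·(K/L)/(1/2) = (K/L). Setting this equal to 0.32/2 = 0.16 gives K = 0.16L.
Substituting into Q = 50: 5·L^(1/2)·(0.16L)^(1/2) = 50.
Solving, L = 25 and K = 4.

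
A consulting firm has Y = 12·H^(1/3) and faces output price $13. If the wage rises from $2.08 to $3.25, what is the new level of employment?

From P·MP_H = w with MP_H = 4·H^(-2/3), the labor demand is H(w) = (52/w)^(3/2).
At w = 2.08: H = 125. At w = 3.25: H = 64.

H* = 64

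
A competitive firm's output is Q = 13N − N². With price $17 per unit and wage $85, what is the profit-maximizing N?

N* = 4

The marginal product of N is MP_N = 13 − 2N.
A price-taking firm hires until the value of the marginal product equals the wage: P·MP_N = w, so 17·(13 − 2N) = 85.
Then 13 − 2N = 5, giving N = 4.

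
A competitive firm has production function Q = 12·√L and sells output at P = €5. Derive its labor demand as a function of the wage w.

L(w) = 900/w²

MP_L = (1/2)·12·L^(-1/2) = 6·L^(-1/2).
Setting P·MP_L = w: 30·L^(-1/2) = w.
Solving for L: L^(-1/2) = w/30, so L = (30/w)^(2).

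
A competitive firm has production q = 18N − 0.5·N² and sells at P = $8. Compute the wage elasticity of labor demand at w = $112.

ε = -3.5

From P·MP_N = w with MP_N = 18 − N, labor demand is N(w) = 18 − w/8.
dN/dw = −1/(8) = -0.125.
At w = 112, N = 4, so ε = (dN/dw)·(w/N) = (-0.125)·(112/4) = -3.5.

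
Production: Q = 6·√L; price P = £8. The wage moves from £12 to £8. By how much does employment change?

ΔL = 5

From P·MP_L = w with MP_L = 3·L^(-1/2), the labor demand is L(w) = (24/w)^(2).
At w = 12: L = 4. At w = 8: L = 9.
ΔL = 9 − 4 = 5.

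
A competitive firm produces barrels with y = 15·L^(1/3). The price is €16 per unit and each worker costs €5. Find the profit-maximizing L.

L* = 64

MP_L = (1/3)·15·L^(-2/3) = 5·L^(-2/3).
Profit maximization for a price taker requires P·MP_L = w: 16·5·L^(-2/3) = 5.
So L^(-2/3) = 0.0625, which gives L = 64.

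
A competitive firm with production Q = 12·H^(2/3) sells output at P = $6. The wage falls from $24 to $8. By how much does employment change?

From P·MP_H = w with MP_H = 8·H^(-1/3), the labor demand is H(w) = (48/w)^(3).
At w = 24: H = 8. At w = 8: H = 216.
ΔH = 216 − 8 = 208.

ΔH = 208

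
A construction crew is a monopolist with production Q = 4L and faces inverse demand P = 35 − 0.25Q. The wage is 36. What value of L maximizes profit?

Marginal revenue from the inverse demand is MR = 35 − 0.5Q.
The marginal product is MP_L = 4.
A monopolist hires until marginal revenue product equals the wage: MR·MP_L = w.
(35 − 2L)·4 = 36, so L = 13.

L* = 13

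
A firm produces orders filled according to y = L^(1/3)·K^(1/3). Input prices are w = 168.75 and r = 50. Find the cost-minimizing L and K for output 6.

L* = 8, K* = 27

Cost minimization requires the marginal rate of technical substitution to equal the input-price ratio: MP_L/MP_K = w/r.
Here MP_L/MP_K = (1/3)·(K/L)/(1/3) = (K/L). Setting this equal to 168.75/50 = 3.375 gives K = 3.375L.
Substituting into y = 6: L^(1/3)·(3.375L)^(1/3) = 6.
Solving, L = 8 and K = 27.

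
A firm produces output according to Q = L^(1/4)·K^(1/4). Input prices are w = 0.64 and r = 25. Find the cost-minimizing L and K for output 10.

Cost minimization requires the marginal rate of technical substitution to equal the input-price ratio: MP_L/MP_K = w/r.
Here MP_L/MP_K = (1/4)·(K/L)/(1/4) = (K/L). Setting this equal to 0.64/25 = 0.0256 gives K = 0.0256L.
Substituting into Q = 10: L^(1/4)·(0.0256L)^(1/4) = 10.
Solving, L = 625 and K = 16.

L* = 625, K* = 16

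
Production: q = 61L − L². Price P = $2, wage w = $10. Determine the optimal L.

The marginal product of L is MP_L = 61 − 2L.
A price-taking firm hires until the value of the marginal product equals the wage: P·MP_L = w, so 2·(61 − 2L) = 10.
Then 61 − 2L = 5, giving L = 28.

L* = 28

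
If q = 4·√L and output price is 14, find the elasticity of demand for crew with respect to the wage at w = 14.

ε = -2

MP_L = (1/2)·4·L^(-1/2), so P·MP_L = w gives 28·L^(-1/2) = w.
Solving, L(w) = (28/w)^(2). This is a constant-elasticity form: L ∝ w^(−2), so ε = −2.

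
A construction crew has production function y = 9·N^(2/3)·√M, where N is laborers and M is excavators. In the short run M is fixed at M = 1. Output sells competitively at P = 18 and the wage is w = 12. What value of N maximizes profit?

N* = 729

With M = 1, MP_N = (2/3)·9·N^(-1/3)·1^(1/2) = 6·N^(-1/3).
Profit maximization for a price taker requires P·MP_N = w: 18·6·N^(-1/3) = 12.
So N^(-1/3) = 1/9, which gives N = 729.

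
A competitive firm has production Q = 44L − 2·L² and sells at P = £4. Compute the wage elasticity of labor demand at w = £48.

From P·MP_L = w with MP_L = 44 − 4L, labor demand is L(w) = (44 − w/4)/4.
dL/dw = −1/(16) = -0.0625.
At w = 48, L = 8, so ε = (dL/dw)·(w/L) = (-0.0625)·(48/8) = -0.375.

ε = -0.375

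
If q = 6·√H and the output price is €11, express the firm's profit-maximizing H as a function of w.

MP_H = (1/2)·6·H^(-1/2) = 3·H^(-1/2).
Setting P·MP_H = w: 33·H^(-1/2) = w.
Solving for H: H^(-1/2) = w/33, so H = (33/w)^(2).

H(w) = 1089/w²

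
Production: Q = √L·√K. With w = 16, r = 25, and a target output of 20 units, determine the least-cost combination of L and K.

Cost minimization requires the marginal rate of technical substitution to equal the input-price ratio: MP_L/MP_K = w/r.
Here MP_L/MP_K = (1/2)·(K/L)/(1/2) = (K/L). Setting this equal to 16/25 = 0.64 gives K = 0.64L.
Substituting into Q = 20: L^(1/2)·(0.64L)^(1/2) = 20.
Solving, L = 25 and K = 16.

L* = 25, K* = 16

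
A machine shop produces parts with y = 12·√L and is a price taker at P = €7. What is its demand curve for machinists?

L(w) = 1764/w²

MP_L = (1/2)·12·L^(-1/2) = 6·L^(-1/2).
Setting P·MP_L = w: 42·L^(-1/2) = w.
Solving for L: L^(-1/2) = w/42, so L = (42/w)^(2).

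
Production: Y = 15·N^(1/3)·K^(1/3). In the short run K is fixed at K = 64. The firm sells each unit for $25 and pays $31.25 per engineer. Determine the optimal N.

N* = 64

With K = 64, MP_N = (1/3)·15·N^(-2/3)·64^(1/3) = 20·N^(-2/3).
Profit maximization for a price taker requires P·MP_N = w: 25·20·N^(-2/3) = 31.25.
So N^(-2/3) = 0.0625, which gives N = 64.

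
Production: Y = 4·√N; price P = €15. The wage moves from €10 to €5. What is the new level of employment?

From P·MP_N = w with MP_N = 2·N^(-1/2), the labor demand is N(w) = (30/w)^(2).
At w = 10: N = 9. At w = 5: N = 36.

N* = 36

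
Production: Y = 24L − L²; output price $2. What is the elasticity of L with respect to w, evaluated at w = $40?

ε = -5

From P·MP_L = w with MP_L = 24 − 2L, labor demand is L(w) = (24 − w/2)/2.
dL/dw = −1/(4) = -0.25.
At w = 40, L = 2, so ε = (dL/dw)·(w/L) = (-0.25)·(40/2) = -5.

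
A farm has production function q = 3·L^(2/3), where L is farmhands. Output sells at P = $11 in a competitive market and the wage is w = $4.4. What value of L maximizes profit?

L* = 125

MP_L = (2/3)·3·L^(-1/3) = 2·L^(-1/3).
Profit maximization for a price taker requires P·MP_L = w: 11·2·L^(-1/3) = 4.4.
So L^(-1/3) = 0.2, which gives L = 125.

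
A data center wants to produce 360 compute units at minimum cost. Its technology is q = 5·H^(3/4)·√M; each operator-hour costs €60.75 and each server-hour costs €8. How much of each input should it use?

H* = 16, M* = 81

Cost minimization requires the marginal rate of technical substitution to equal the input-price ratio: MP_H/MP_M = w/r.
Here MP_H/MP_M = (3/4)·(M/H)/(1/2) = 1.5·(M/H). Setting this equal to 60.75/8 = 7.59375 gives M = 5.0625H.
Substituting into q = 360: 5·H^(3/4)·(5.0625H)^(1/2) = 360.
Solving, H = 16 and M = 81.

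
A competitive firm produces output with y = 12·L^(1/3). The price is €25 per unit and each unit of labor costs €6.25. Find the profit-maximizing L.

L* = 64

MP_L = (1/3)·12·L^(-2/3) = 4·L^(-2/3).
Profit maximization for a price taker requires P·MP_L = w: 25·4·L^(-2/3) = 6.25.
So L^(-2/3) = 0.0625, which gives L = 64.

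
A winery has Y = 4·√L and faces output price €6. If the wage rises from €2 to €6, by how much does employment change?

ΔL = -32

From P·MP_L = w with MP_L = 2·L^(-1/2), the labor demand is L(w) = (12/w)^(2).
At w = 2: L = 36. At w = 6: L = 4.
ΔL = 4 − 36 = -32.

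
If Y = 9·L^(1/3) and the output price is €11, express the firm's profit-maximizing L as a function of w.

L(w) = (33/w)^(3/2)

MP_L = (1/3)·9·L^(-2/3) = 3·L^(-2/3).
Setting P·MP_L = w: 33·L^(-2/3) = w.
Solving for L: L^(-2/3) = w/33, so L = (33/w)^(3/2).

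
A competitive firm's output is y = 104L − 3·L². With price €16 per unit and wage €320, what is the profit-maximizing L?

L* = 14

The marginal product of L is MP_L = 104 − 6L.
A price-taking firm hires until the value of the marginal product equals the wage: P·MP_L = w, so 16·(104 − 6L) = 320.
Then 104 − 6L = 20, giving L = 14.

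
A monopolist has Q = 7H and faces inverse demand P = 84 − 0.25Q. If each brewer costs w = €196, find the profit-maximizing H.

Marginal revenue from the inverse demand is MR = 84 − 0.5Q.
The marginal product is MP_H = 7.
A monopolist hires until marginal revenue product equals the wage: MR·MP_H = w.
(84 − 3.5H)·7 = 196, so H = 16.

H* = 16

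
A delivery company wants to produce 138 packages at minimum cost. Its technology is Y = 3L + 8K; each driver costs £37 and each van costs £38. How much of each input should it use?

The inputs are perfect substitutes, so the firm uses whichever has the lower cost per unit of output.
Cost per unit of output via L is w/3 = 37/3; via K it is r/8 = 4.75. K is cheaper.
Producing Y = 138 with K alone: L = 0, K = 17.25.

L* = 0, K* = 17.25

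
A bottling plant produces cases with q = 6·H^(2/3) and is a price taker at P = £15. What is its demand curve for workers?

H(w) = 216000/w³

MP_H = (2/3)·6·H^(-1/3) = 4·H^(-1/3).
Setting P·MP_H = w: 60·H^(-1/3) = w.
Solving for H: H^(-1/3) = w/60, so H = (60/w)^(3).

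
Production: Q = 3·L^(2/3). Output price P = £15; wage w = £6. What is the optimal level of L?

L* = 125

MP_L = (2/3)·3·L^(-1/3) = 2·L^(-1/3).
Profit maximization for a price taker requires P·MP_L = w: 15·2·L^(-1/3) = 6.
So L^(-1/3) = 0.2, which gives L = 125.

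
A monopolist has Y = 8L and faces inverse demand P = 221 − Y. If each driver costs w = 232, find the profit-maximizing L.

L* = 12

Marginal revenue from the inverse demand is MR = 221 − 2Y.
The marginal product is MP_L = 8.
A monopolist hires until marginal revenue product equals the wage: MR·MP_L = w.
(221 − 16L)·8 = 232, so L = 12.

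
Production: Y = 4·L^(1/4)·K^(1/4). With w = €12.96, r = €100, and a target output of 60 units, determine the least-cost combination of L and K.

L* = 625, K* = 81

Cost minimization requires the marginal rate of technical substitution to equal the input-price ratio: MP_L/MP_K = w/r.
Here MP_L/MP_K = (1/4)·(K/L)/(1/4) = (K/L). Setting this equal to 12.96/100 = 0.1296 gives K = 0.1296L.
Substituting into Y = 60: 4·L^(1/4)·(0.1296L)^(1/4) = 60.
Solving, L = 625 and K = 81.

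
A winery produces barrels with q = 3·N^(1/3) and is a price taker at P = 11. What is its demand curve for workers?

MP_N = (1/3)·3·N^(-2/3) = N^(-2/3).
Setting P·MP_N = w: 11·N^(-2/3) = w.
Solving for N: N^(-2/3) = w/11, so N = (11/w)^(3/2).

N(w) = (11/w)^(3/2)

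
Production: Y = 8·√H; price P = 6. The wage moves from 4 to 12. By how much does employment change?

From P·MP_H = w with MP_H = 4·H^(-1/2), the labor demand is H(w) = (24/w)^(2).
At w = 4: H = 36. At w = 12: H = 4.
ΔH = 4 − 36 = -32.

ΔH = -32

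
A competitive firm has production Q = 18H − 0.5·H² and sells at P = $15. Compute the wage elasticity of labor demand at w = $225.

From P·MP_H = w with MP_H = 18 − H, labor demand is H(w) = 18 − w/15.
dH/dw = −1/(15) = -1/15.
At w = 225, H = 3, so ε = (dH/dw)·(w/H) = (-1/15)·(225/3) = -5.

ε = -5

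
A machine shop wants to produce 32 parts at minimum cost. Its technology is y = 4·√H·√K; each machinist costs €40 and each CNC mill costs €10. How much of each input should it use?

Cost minimization requires the marginal rate of technical substitution to equal the input-price ratio: MP_H/MP_K = w/r.
Here MP_H/MP_K = (1/2)·(K/H)/(1/2) = (K/H). Setting this equal to 40/10 = 4 gives K = 4H.
Substituting into y = 32: 4·H^(1/2)·(4H)^(1/2) = 32.
Solving, H = 4 and K = 16.

H* = 4, K* = 16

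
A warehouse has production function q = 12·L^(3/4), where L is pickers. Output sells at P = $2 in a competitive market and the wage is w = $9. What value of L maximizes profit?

MP_L = (3/4)·12·L^(-1/4) = 9·L^(-1/4).
Profit maximization for a price taker requires P·MP_L = w: 2·9·L^(-1/4) = 9.
So L^(-1/4) = 0.5, which gives L = 16.

L* = 16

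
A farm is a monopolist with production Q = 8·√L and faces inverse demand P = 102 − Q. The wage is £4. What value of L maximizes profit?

L* = 36

Marginal revenue from the inverse demand is MR = 102 − 2Q.
The marginal product is MP_L = 4·L^(-1/2).
A monopolist hires until marginal revenue product equals the wage: MR·MP_L = w.
At L, Q = 8·√L. Substituting and solving: (102 − 16·√L)·4·L^(-1/2) = 4 gives L = 36.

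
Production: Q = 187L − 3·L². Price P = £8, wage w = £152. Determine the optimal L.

The marginal product of L is MP_L = 187 − 6L.
A price-taking firm hires until the value of the marginal product equals the wage: P·MP_L = w, so 8·(187 − 6L) = 152.
Then 187 − 6L = 19, giving L = 28.

L* = 28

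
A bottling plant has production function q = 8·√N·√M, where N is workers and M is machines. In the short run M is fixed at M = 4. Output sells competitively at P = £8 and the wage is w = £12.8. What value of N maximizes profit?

With M = 4, MP_N = (1/2)·8·N^(-1/2)·4^(1/2) = 8·N^(-1/2).
Profit maximization for a price taker requires P·MP_N = w: 8·8·N^(-1/2) = 12.8.
So N^(-1/2) = 0.2, which gives N = 25.

N* = 25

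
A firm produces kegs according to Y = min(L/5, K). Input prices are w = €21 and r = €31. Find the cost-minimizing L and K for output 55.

L* = 275, K* = 55

With a fixed-proportions technology, the cost-minimizing bundle uses no slack in either input: L/5 = K = Y.
So L = 5·55 = 275 and K = 55.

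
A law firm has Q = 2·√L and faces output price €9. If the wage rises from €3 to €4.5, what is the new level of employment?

L* = 4

From P·MP_L = w with MP_L = L^(-1/2), the labor demand is L(w) = (9/w)^(2).
At w = 3: L = 9. At w = 4.5: L = 4.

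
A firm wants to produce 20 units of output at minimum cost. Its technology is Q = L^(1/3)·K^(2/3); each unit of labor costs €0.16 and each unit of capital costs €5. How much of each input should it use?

L* = 125, K* = 8

Cost minimization requires the marginal rate of technical substitution to equal the input-price ratio: MP_L/MP_K = w/r.
Here MP_L/MP_K = (1/3)·(K/L)/(2/3) = 0.5·(K/L). Setting this equal to 0.16/5 = 0.032 gives K = 0.064L.
Substituting into Q = 20: L^(1/3)·(0.064L)^(2/3) = 20.
Solving, L = 125 and K = 8.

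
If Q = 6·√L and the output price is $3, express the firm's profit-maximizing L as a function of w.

L(w) = 81/w²

MP_L = (1/2)·6·L^(-1/2) = 3·L^(-1/2).
Setting P·MP_L = w: 9·L^(-1/2) = w.
Solving for L: L^(-1/2) = w/9, so L = (9/w)^(2).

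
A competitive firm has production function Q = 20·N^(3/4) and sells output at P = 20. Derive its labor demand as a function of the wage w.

MP_N = (3/4)·20·N^(-1/4) = 15·N^(-1/4).
Setting P·MP_N = w: 300·N^(-1/4) = w.
Solving for N: N^(-1/4) = w/300, so N = (300/w)^(4).

N(w) = (300/w)^(4)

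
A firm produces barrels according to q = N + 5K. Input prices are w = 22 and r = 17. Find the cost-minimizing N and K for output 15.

The inputs are perfect substitutes, so the firm uses whichever has the lower cost per unit of output.
Cost per unit of output via N is 22; via K it is 3.4. K is cheaper.
Producing q = 15 with K alone: N = 0, K = 3.

N* = 0, K* = 3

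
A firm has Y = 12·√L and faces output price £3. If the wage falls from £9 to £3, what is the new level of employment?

From P·MP_L = w with MP_L = 6·L^(-1/2), the labor demand is L(w) = (18/w)^(2).
At w = 9: L = 4. At w = 3: L = 36.

L* = 36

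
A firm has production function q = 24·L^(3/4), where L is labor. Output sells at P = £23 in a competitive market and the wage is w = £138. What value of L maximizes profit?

MP_L = (3/4)·24·L^(-1/4) = 18·L^(-1/4).
Profit maximization for a price taker requires P·MP_L = w: 23·18·L^(-1/4) = 138.
So L^(-1/4) = 1/3, which gives L = 81.

L* = 81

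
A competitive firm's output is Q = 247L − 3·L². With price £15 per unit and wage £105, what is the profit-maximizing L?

L* = 40

The marginal product of L is MP_L = 247 − 6L.
A price-taking firm hires until the value of the marginal product equals the wage: P·MP_L = w, so 15·(247 − 6L) = 105.
Then 247 − 6L = 7, giving L = 40.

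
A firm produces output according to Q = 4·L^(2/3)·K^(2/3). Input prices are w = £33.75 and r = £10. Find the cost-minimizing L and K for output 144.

L* = 8, K* = 27

Cost minimization requires the marginal rate of technical substitution to equal the input-price ratio: MP_L/MP_K = w/r.
Here MP_L/MP_K = (2/3)·(K/L)/(2/3) = (K/L). Setting this equal to 33.75/10 = 3.375 gives K = 3.375L.
Substituting into Q = 144: 4·L^(2/3)·(3.375L)^(2/3) = 144.
Solving, L = 8 and K = 27.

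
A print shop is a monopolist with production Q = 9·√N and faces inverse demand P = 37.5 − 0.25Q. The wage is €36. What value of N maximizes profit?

Marginal revenue from the inverse demand is MR = 37.5 − 0.5Q.
The marginal product is MP_N = 4.5·N^(-1/2).
A monopolist hires until marginal revenue product equals the wage: MR·MP_N = w.
At N, Q = 9·√N. Substituting and solving: (37.5 − 4.5·√N)·4.5·N^(-1/2) = 36 gives N = 9.

N* = 9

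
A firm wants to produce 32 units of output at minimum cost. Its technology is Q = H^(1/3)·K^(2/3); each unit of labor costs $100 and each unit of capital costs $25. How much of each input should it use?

H* = 8, K* = 64

Cost minimization requires the marginal rate of technical substitution to equal the input-price ratio: MP_H/MP_K = w/r.
Here MP_H/MP_K = (1/3)·(K/H)/(2/3) = 0.5·(K/H). Setting this equal to 100/25 = 4 gives K = 8H.
Substituting into Q = 32: H^(1/3)·(8H)^(2/3) = 32.
Solving, H = 8 and K = 64.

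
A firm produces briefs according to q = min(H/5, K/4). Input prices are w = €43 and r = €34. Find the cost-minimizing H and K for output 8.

H* = 40, K* = 32

With a fixed-proportions technology, the cost-minimizing bundle uses no slack in either input: H/5 = K/4 = q.
So H = 5·8 = 40 and K = 4·8 = 32.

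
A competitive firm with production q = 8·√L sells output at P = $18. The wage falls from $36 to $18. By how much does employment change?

ΔL = 12

From P·MP_L = w with MP_L = 4·L^(-1/2), the labor demand is L(w) = (72/w)^(2).
At w = 36: L = 4. At w = 18: L = 16.
ΔL = 16 − 4 = 12.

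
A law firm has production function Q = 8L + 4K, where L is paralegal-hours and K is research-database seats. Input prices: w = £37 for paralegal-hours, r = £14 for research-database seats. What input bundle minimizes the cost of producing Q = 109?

L* = 0, K* = 27.25

The inputs are perfect substitutes, so the firm uses whichever has the lower cost per unit of output.
Cost per unit of output via L is w/8 = 4.625; via K it is r/4 = 3.5. K is cheaper.
Producing Q = 109 with K alone: L = 0, K = 27.25.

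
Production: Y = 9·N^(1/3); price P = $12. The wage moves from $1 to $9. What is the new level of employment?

N* = 8

From P·MP_N = w with MP_N = 3·N^(-2/3), the labor demand is N(w) = (36/w)^(3/2).
At w = 1: N = 216. At w = 9: N = 8.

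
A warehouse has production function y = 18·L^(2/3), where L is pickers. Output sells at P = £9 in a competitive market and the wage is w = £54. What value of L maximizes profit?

L* = 8

MP_L = (2/3)·18·L^(-1/3) = 12·L^(-1/3).
Profit maximization for a price taker requires P·MP_L = w: 9·12·L^(-1/3) = 54.
So L^(-1/3) = 0.5, which gives L = 8.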